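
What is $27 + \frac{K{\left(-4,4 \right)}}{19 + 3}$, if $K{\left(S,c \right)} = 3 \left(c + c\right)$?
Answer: $\frac{309}{11} \approx 28.091$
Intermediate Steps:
$K{\left(S,c \right)} = 6 c$ ($K{\left(S,c \right)} = 3 \cdot 2 c = 6 c$)
$27 + \frac{K{\left(-4,4 \right)}}{19 + 3} = 27 + \frac{6 \cdot 4}{19 + 3} = 27 + \frac{24}{22} = 27 + 24 \cdot \frac{1}{22} = 27 + \frac{12}{11} = \frac{309}{11}$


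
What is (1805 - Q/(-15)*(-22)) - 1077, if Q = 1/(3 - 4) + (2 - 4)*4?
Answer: 3706/5 ≈ 741.20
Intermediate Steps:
Q = -9 (Q = 1/(-1) - 2*4 = -1 - 8 = -9)
(1805 - Q/(-15)*(-22)) - 1077 = (1805 - (-9/(-15))*(-22)) - 1077 = (1805 - (-9*(-1/15))*(-22)) - 1077 = (1805 - 3*(-22)/5) - 1077 = (1805 - 1*(-66/5)) - 1077 = (1805 + 66/5) - 1077 = 9091/5 - 1077 = 3706/5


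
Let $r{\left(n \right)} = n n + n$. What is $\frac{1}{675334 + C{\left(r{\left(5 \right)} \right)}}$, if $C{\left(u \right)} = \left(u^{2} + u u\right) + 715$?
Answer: $\frac{1}{677849} \approx 1.4753 \cdot 10^{-6}$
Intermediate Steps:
$r{\left(n \right)} = n + n^{2}$ ($r{\left(n \right)} = n^{2} + n = n + n^{2}$)
$C{\left(u \right)} = 715 + 2 u^{2}$ ($C{\left(u \right)} = \left(u^{2} + u^{2}\right) + 715 = 2 u^{2} + 715 = 715 + 2 u^{2}$)
$\frac{1}{675334 + C{\left(r{\left(5 \right)} \right)}} = \frac{1}{675334 + \left(715 + 2 \left(5 \left(1 + 5\right)\right)^{2}\right)} = \frac{1}{675334 + \left(715 + 2 \left(5 \cdot 6\right)^{2}\right)} = \frac{1}{675334 + \left(715 + 2 \cdot 30^{2}\right)} = \frac{1}{675334 + \left(715 + 2 \cdot 900\right)} = \frac{1}{675334 + \left(715 + 1800\right)} = \frac{1}{675334 + 2515} = \frac{1}{677849}$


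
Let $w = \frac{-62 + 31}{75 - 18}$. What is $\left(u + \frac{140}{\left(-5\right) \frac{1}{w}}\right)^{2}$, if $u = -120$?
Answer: $\frac{35664784}{3249} \approx 10977.0$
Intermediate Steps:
$w = - \frac{31}{57} \approx -0.54386$
$\left(u + \frac{140}{\left(-5\right) \frac{1}{w}}\right)^{2} = \left(-120 + \frac{140}{\left(-5\right) \frac{1}{- \frac{31}{57}}}\right)^{2} = \left(-120 + \frac{140}{\left(-5\right) \left(- \frac{57}{31}\right)}\right)^{2} = \left(-120 + \frac{140}{\frac{285}{31}}\right)^{2} = \left(-120 + 140 \cdot \frac{31}{285}\right)^{2} = \left(-120 + \frac{868}{57}\right)^{2} = \left(- \frac{5972}{57}\right)^{2} = \frac{35664784}{3249}$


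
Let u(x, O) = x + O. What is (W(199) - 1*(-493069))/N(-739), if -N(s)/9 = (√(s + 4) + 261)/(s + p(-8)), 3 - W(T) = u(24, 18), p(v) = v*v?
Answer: 1608510375/11476 - 43140125*I*√15/11476 ≈ 1.4016e+5 - 14559.0*I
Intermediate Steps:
u(x, O) = O + x
p(v) = v²
W(T) = -39 (W(T) = 3 - (18 + 24) = 3 - 1*42 = 3 - 42 = -39)
N(s) = -9*(261 + √(4 + s))/(64 + s) (N(s) = -9*(√(s + 4) + 261)/(s + (-8)²) = -9*(√(4 + s) + 261)/(s + 64) = -9*(261 + √(4 + s))/(64 + s))
(W(199) - 1*(-493069))/N(-739) = (-39 - 1*(-493069))/((9*(-261 - √(4 - 739))/(64 - 739))) = (-39 + 493069)/((9*(-261 - √(-735))/(-675))) = 493030/((9*(-1/675)*(-261 - 7*I*√15))) = 493030/(87/25 + 7*I*√15/75)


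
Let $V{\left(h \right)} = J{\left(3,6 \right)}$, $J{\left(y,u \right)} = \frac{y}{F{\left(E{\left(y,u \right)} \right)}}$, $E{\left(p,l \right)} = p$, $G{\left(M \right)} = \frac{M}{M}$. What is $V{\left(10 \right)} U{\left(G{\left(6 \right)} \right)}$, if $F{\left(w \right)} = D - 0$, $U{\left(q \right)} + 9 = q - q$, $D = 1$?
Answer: $-27$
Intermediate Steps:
$G{\left(M \right)} = 1$
$U{\left(q \right)} = -9$ ($U{\left(q \right)} = -9 + \left(q - q\right) = -9 + 0 = -9$)
$F{\left(w \right)} = 1$ ($F{\left(w \right)} = 1 - 0 = 1 + 0 = 1$)
$J{\left(y,u \right)} = y$ ($J{\left(y,u \right)} = \frac{y}{1} = y 1 = y$)
$V{\left(h \right)} = 3$
$V{\left(10 \right)} U{\left(G{\left(6 \right)} \right)} = 3 \left(-9\right) = -27$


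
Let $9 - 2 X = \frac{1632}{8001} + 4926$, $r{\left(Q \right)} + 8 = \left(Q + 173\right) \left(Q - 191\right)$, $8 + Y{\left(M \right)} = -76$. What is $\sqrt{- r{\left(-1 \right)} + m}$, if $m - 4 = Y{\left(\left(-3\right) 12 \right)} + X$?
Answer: $\frac{\sqrt{867584621190}}{5334} \approx 174.62$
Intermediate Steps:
$Y{\left(M \right)} = -84$ ($Y{\left(M \right)} = -8 - 76 = -84$)
$r{\left(Q \right)} = -8 + \left(-191 + Q\right) \left(173 + Q\right)$ ($r{\left(Q \right)} = -8 + \left(Q + 173\right) \left(Q - 191\right) = -8 + \left(173 + Q\right) \left(-191 + Q\right) = -8 + \left(-191 + Q\right) \left(173 + Q\right)$)
$X = - \frac{13114183}{5334}$ ($X = \frac{9}{2} - \frac{\frac{1632}{8001} + 4926}{2} = \frac{9}{2} - \frac{1632 \cdot \frac{1}{8001} + 4926}{2} = \frac{9}{2} - \frac{\frac{544}{2667} + 4926}{2} = \frac{9}{2} - \frac{6569093}{2667} = - \frac{13114183}{5334} \approx -2458.6$)
$m = - \frac{13540903}{5334}$ ($m = 4 - \frac{13562239}{5334} = - \frac{13540903}{5334} \approx -2538.6$)
$\sqrt{- r{\left(-1 \right)} + m} = \sqrt{- (-33051 + \left(-1\right)^{2} - -18) - \frac{13540903}{5334}} = \sqrt{- (-33051 + 1 + 18) - \frac{13540903}{5334}} = \sqrt{\left(-1\right) \left(-33032\right) - \frac{13540903}{5334}} = \sqrt{33032 - \frac{13540903}{5334}} = \sqrt{\frac{162651785}{5334}} = \frac{\sqrt{867584621190}}{5334}$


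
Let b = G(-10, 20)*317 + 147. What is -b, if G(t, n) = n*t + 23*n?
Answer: -82567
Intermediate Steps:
G(t, n) = 23*n + n*t
b = 82567 (b = (20*(23 - 10))*317 + 147 = (20*13)*317 + 147 = 260*317 + 147 = 82420 + 147 = 82567)
-b = -1*82567 = -82567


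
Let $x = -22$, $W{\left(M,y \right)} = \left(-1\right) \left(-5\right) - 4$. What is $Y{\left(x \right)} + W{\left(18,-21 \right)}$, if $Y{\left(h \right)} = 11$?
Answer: $12$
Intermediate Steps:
$W{\left(M,y \right)} = 1$ ($W{\left(M,y \right)} = 5 - 4 = 1$)
$Y{\left(x \right)} + W{\left(18,-21 \right)} = 11 + 1 = 12$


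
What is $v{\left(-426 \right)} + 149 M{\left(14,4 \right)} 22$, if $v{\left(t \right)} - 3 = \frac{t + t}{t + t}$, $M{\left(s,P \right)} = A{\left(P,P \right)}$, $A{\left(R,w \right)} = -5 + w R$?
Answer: $36062$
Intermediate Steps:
$A{\left(R,w \right)} = -5 + R w$
$M{\left(s,P \right)} = -5 + P^{2}$ ($M{\left(s,P \right)} = -5 + P P = -5 + P^{2}$)
$v{\left(t \right)} = 4$ ($v{\left(t \right)} = 3 + \frac{t + t}{t + t} = 3 + \frac{2 t}{2 t} = 3 + 2 t \frac{1}{2 t} = 3 + 1 = 4$)
$v{\left(-426 \right)} + 149 M{\left(14,4 \right)} 22 = 4 + 149 \left(-5 + 4^{2}\right) 22 = 4 + 149 \left(-5 + 16\right) 22 = 4 + 149 \cdot 11 \cdot 22 = 4 + 1639 \cdot 22 = 4 + 36058 = 36062$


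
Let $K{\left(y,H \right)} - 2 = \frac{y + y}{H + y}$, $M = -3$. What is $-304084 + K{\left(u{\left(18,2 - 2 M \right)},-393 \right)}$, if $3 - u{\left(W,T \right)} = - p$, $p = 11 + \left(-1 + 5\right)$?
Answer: $- \frac{38010262}{125} \approx -3.0408 \cdot 10^{5}$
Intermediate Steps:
$p = 15$ ($p = 11 + 4 = 15$)
$u{\left(W,T \right)} = 18$ ($u{\left(W,T \right)} = 3 - \left(-1\right) 15 = 3 - -15 = 3 + 15 = 18$)
$K{\left(y,H \right)} = 2 + \frac{2 y}{H + y}$ ($K{\left(y,H \right)} = 2 + \frac{y + y}{H + y} = 2 + \frac{2 y}{H + y}$)
$-304084 + K{\left(u{\left(18,2 - 2 M \right)},-393 \right)} = -304084 + \frac{2 \left(-393 + 2 \cdot 18\right)}{-393 + 18} = -304084 + \frac{2 \left(-393 + 36\right)}{-375} = -304084 + 2 \left(- \frac{1}{375}\right) \left(-357\right) = -304084 + \frac{238}{125} = - \frac{38010262}{125}$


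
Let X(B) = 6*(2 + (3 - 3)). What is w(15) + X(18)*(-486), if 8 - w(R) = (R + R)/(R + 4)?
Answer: -110686/19 ≈ -5825.6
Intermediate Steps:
w(R) = 8 - 2*R/(4 + R) (w(R) = 8 - (R + R)/(R + 4) = 8 - 2*R/(4 + R))
X(B) = 12 (X(B) = 6*(2 + 0) = 6*2 = 12)
w(15) + X(18)*(-486) = 2*(16 + 3*15)/(4 + 15) + 12*(-486) = 2*(16 + 45)/19 - 5832 = 2*(1/19)*61 - 5832 = 122/19 - 5832 = -110686/19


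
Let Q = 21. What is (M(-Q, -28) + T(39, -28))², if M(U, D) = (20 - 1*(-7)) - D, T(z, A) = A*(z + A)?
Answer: 64009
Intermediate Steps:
T(z, A) = A*(A + z)
M(U, D) = 27 - D (M(U, D) = (20 + 7) - D = 27 - D)
(M(-Q, -28) + T(39, -28))² = ((27 - 1*(-28)) - 28*(-28 + 39))² = ((27 + 28) - 28*11)² = (55 - 308)² = (-253)² = 64009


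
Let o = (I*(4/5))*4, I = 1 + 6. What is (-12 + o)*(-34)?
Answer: -1768/5 ≈ -353.60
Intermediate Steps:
I = 7
o = 112/5 (o = (7*(4/5))*4 = (7*(4*(⅕)))*4 = (7*(⅘))*4 = (28/5)*4 = 112/5 ≈ 22.400)
(-12 + o)*(-34) = (-12 + 112/5)*(-34) = (52/5)*(-34) = -1768/5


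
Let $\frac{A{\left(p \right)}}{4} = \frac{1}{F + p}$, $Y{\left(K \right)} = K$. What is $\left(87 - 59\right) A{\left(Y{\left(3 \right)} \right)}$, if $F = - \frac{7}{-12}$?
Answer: $\frac{1344}{43} \approx 31.256$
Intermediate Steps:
$F = \frac{7}{12}$ ($F = \left(-7\right) \left(- \frac{1}{12}\right) = \frac{7}{12} \approx 0.58333$)
$A{\left(p \right)} = \frac{4}{\frac{7}{12} + p}$
$\left(87 - 59\right) A{\left(Y{\left(3 \right)} \right)} = \left(87 - 59\right) \frac{48}{7 + 12 \cdot 3} = 28 \frac{48}{7 + 36} = 28 \cdot \frac{48}{43} = \frac{1344}{43}$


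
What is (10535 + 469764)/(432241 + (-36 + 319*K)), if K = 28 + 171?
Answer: 480299/495686 ≈ 0.96896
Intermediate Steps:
K = 199
(10535 + 469764)/(432241 + (-36 + 319*K)) = (10535 + 469764)/(432241 + (-36 + 319*199)) = 480299/(432241 + (-36 + 63481)) = 480299/(432241 + 63445) = 480299/495686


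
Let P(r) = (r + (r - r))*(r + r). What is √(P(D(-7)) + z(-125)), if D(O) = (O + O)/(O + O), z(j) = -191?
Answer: 3*I*√21 ≈ 13.748*I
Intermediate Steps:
D(O) = 1 (D(O) = (2*O)/((2*O)) = (2*O)*(1/(2*O)) = 1)
P(r) = 2*r² (P(r) = (r + 0)*(2*r) = r*(2*r) = 2*r²)
√(P(D(-7)) + z(-125)) = √(2*1² - 191) = √(2*1 - 191) = √(2 - 191) = √(-189) = 3*I*√21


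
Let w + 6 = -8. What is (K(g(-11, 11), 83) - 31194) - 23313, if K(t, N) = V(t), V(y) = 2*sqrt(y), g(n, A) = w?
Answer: -54507 + 2*I*sqrt(14) ≈ -54507.0 + 7.4833*I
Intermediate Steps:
w = -14 (w = -6 - 8 = -14)
g(n, A) = -14
K(t, N) = 2*sqrt(t)
(K(g(-11, 11), 83) - 31194) - 23313 = (2*sqrt(-14) - 31194) - 23313 = (2*(I*sqrt(14)) - 31194) - 23313 = (2*I*sqrt(14) - 31194) - 23313 = (-31194 + 2*I*sqrt(14)) - 23313 = -54507 + 2*I*sqrt(14)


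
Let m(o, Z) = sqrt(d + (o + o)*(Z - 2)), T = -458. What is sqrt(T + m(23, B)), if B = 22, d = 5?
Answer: sqrt(-458 + 5*sqrt(37)) ≈ 20.678*I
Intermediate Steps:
m(o, Z) = sqrt(5 + 2*o*(-2 + Z)) (m(o, Z) = sqrt(5 + (o + o)*(Z - 2)) = sqrt(5 + (2*o)*(-2 + Z)) = sqrt(5 + 2*o*(-2 + Z)))
sqrt(T + m(23, B)) = sqrt(-458 + sqrt(5 - 4*23 + 2*22*23)) = sqrt(-458 + sqrt(5 - 92 + 1012)) = sqrt(-458 + sqrt(925)) = sqrt(-458 + 5*sqrt(37))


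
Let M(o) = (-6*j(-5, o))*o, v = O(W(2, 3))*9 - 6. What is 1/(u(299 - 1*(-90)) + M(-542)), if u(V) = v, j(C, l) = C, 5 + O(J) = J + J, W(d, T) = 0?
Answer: -1/16311 ≈ -6.1308e-5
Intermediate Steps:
O(J) = -5 + 2*J (O(J) = -5 + (J + J) = -5 + 2*J)
v = -51 (v = (-5 + 2*0)*9 - 6 = (-5 + 0)*9 - 6 = -5*9 - 6 = -45 - 6 = -51)
M(o) = 30*o (M(o) = (-6*(-5))*o = 30*o)
u(V) = -51
1/(u(299 - 1*(-90)) + M(-542)) = 1/(-51 + 30*(-542)) = 1/(-51 - 16260) = 1/(-16311) = -1/16311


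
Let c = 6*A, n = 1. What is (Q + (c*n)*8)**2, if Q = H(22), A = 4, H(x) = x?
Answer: 45796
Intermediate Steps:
c = 24 (c = 6*4 = 24)
Q = 22
(Q + (c*n)*8)**2 = (22 + (24*1)*8)**2 = (22 + 24*8)**2 = (22 + 192)**2 = 214**2 = 45796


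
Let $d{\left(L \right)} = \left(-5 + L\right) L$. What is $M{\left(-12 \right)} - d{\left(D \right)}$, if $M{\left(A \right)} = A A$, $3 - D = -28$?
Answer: $-662$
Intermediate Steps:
$D = 31$ ($D = 3 - -28 = 3 + 28 = 31$)
$M{\left(A \right)} = A^{2}$
$d{\left(L \right)} = L \left(-5 + L\right)$
$M{\left(-12 \right)} - d{\left(D \right)} = \left(-12\right)^{2} - 31 \left(-5 + 31\right) = 144 - 31 \cdot 26 = 144 - 806 = -662$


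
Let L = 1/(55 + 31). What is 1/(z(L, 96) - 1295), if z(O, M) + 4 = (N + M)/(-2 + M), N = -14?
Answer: -47/61012 ≈ -0.00077034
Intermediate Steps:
L = 1/86 ≈ 0.011628
z(O, M) = -4 + (-14 + M)/(-2 + M)
1/(z(L, 96) - 1295) = 1/(3*(-2 - 1*96)/(-2 + 96) - 1295) = 1/(3*(-2 - 96)/94 - 1295) = 1/(3*(1/94)*(-98) - 1295) = 1/(-147/47 - 1295) = 1/(-61012/47) = -47/61012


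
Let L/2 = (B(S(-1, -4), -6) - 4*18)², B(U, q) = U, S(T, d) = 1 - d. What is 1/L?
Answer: 1/8978 ≈ 0.00011138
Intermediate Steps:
L = 8978 (L = 2*((1 - 1*(-4)) - 4*18)² = 2*((1 + 4) - 72)² = 2*(5 - 72)² = 2*(-67)² = 2*4489 = 8978)
1/L = 1/8978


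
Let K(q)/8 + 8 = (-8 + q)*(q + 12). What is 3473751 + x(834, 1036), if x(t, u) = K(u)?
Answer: 12092439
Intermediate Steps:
K(q) = -64 + 8*(-8 + q)*(12 + q) (K(q) = -64 + 8*((-8 + q)*(q + 12)) = -64 + 8*((-8 + q)*(12 + q)) = -64 + 8*(-8 + q)*(12 + q))
x(t, u) = -832 + 8*u**2 + 32*u
3473751 + x(834, 1036) = 3473751 + (-832 + 8*1036**2 + 32*1036) = 3473751 + (-832 + 8*1073296 + 33152) = 3473751 + (-832 + 8586368 + 33152) = 3473751 + 8618688 = 12092439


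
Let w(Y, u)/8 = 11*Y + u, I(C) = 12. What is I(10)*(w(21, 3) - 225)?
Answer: 19764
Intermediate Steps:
w(Y, u) = 8*u + 88*Y (w(Y, u) = 8*(11*Y + u) = 8*(u + 11*Y) = 8*u + 88*Y)
I(10)*(w(21, 3) - 225) = 12*((8*3 + 88*21) - 225) = 12*((24 + 1848) - 225) = 12*(1872 - 225) = 12*1647 = 19764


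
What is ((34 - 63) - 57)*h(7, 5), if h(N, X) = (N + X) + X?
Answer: -1462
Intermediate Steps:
h(N, X) = N + 2*X
((34 - 63) - 57)*h(7, 5) = ((34 - 63) - 57)*(7 + 2*5) = (-29 - 57)*(7 + 10) = -86*17 = -1462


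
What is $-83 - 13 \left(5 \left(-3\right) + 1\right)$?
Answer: $99$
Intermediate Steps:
$-83 - 13 \left(5 \left(-3\right) + 1\right) = -83 - 13 \left(-15 + 1\right) = -83 - -182 = -83 + 182 = 99$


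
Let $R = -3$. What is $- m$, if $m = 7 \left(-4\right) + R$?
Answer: $31$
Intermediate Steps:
$m = -31$ ($m = 7 \left(-4\right) - 3 = -28 - 3 = -31$)
$- m = \left(-1\right) \left(-31\right) = 31$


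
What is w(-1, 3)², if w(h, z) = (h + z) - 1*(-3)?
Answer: 25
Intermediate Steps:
w(h, z) = 3 + h + z (w(h, z) = (h + z) + 3 = 3 + h + z)
w(-1, 3)² = (3 - 1 + 3)² = 5² = 25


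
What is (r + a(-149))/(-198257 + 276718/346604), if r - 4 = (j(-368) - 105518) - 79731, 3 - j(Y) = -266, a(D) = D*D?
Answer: 5641846610/6871639251 ≈ 0.82103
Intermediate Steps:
a(D) = D**2
j(Y) = 269 (j(Y) = 3 - 1*(-266) = 3 + 266 = 269)
r = -184976 (r = 4 + ((269 - 105518) - 79731) = 4 + (-105249 - 79731) = 4 - 184980 = -184976)
(r + a(-149))/(-198257 + 276718/346604) = (-184976 + (-149)**2)/(-198257 + 276718/346604) = (-184976 + 22201)/(-198257 + 276718*(1/346604)) = -162775/(-198257 + 138359/173302) = -162775/(-34358196255/173302) = -162775*(-173302/34358196255) = 5641846610/6871639251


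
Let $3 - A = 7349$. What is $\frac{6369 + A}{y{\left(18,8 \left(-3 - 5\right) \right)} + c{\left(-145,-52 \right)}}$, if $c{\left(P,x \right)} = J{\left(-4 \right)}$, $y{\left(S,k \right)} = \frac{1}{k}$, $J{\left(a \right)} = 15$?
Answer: $- \frac{62528}{959} \approx -65.201$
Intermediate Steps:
$c{\left(P,x \right)} = 15$
$A = -7346$ ($A = 3 - 7349 = -7346$)
$\frac{6369 + A}{y{\left(18,8 \left(-3 - 5\right) \right)} + c{\left(-145,-52 \right)}} = \frac{6369 - 7346}{\frac{1}{8 \left(-3 - 5\right)} + 15} = - \frac{977}{\frac{1}{8 \left(-8\right)} + 15} = - \frac{977}{\frac{1}{-64} + 15} = - \frac{977}{- \frac{1}{64} + 15} = - \frac{977}{\frac{959}{64}} = \left(-977\right) \frac{64}{959} = - \frac{62528}{959}$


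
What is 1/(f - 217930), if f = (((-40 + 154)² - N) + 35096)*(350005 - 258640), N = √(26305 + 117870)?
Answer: 175748306/772138536149622325 + 18273*√5767/772138536149622325 ≈ 2.2941e-10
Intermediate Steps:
N = 5*√5767 (N = √144175 = 5*√5767 ≈ 379.70)
f = 4393925580 - 456825*√5767 (f = (((-40 + 154)² - 5*√5767) + 35096)*(350005 - 258640) = ((114² - 5*√5767) + 35096)*91365 = ((12996 - 5*√5767) + 35096)*91365 = (48092 - 5*√5767)*91365 = 4393925580 - 456825*√5767 ≈ 4.3592e+9)
1/(f - 217930) = 1/((4393925580 - 456825*√5767) - 217930) = 1/(4393707650 - 456825*√5767)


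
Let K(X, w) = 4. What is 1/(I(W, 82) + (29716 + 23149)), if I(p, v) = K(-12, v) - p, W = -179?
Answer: 1/53048 ≈ 1.8851e-5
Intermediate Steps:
I(p, v) = 4 - p
1/(I(W, 82) + (29716 + 23149)) = 1/((4 - 1*(-179)) + (29716 + 23149)) = 1/((4 + 179) + 52865) = 1/(183 + 52865) = 1/53048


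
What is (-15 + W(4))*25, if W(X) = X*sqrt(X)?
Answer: -175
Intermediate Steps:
W(X) = X**(3/2)
(-15 + W(4))*25 = (-15 + 4**(3/2))*25 = (-15 + 8)*25 = -7*25 = -175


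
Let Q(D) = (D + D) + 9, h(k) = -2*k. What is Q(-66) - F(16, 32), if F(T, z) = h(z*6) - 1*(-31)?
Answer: 230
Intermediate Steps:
Q(D) = 9 + 2*D (Q(D) = 2*D + 9 = 9 + 2*D)
F(T, z) = 31 - 12*z (F(T, z) = -2*z*6 - 1*(-31) = -12*z + 31 = 31 - 12*z)
Q(-66) - F(16, 32) = (9 + 2*(-66)) - (31 - 12*32) = (9 - 132) - (31 - 384) = -123 - 1*(-353) = -123 + 353 = 230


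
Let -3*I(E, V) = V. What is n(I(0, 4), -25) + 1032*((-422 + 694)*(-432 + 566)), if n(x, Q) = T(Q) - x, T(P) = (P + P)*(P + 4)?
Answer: 112846162/3 ≈ 3.7615e+7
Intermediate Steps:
T(P) = 2*P*(4 + P) (T(P) = (2*P)*(4 + P) = 2*P*(4 + P))
I(E, V) = -V/3
n(x, Q) = -x + 2*Q*(4 + Q) (n(x, Q) = 2*Q*(4 + Q) - x = -x + 2*Q*(4 + Q))
n(I(0, 4), -25) + 1032*((-422 + 694)*(-432 + 566)) = (-(-1)*4/3 + 2*(-25)*(4 - 25)) + 1032*((-422 + 694)*(-432 + 566)) = (-1*(-4/3) + 2*(-25)*(-21)) + 1032*(272*134) = (4/3 + 1050) + 1032*36448 = 3154/3 + 37614336 = 112846162/3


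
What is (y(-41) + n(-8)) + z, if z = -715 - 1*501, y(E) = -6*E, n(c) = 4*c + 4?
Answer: -998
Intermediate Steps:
n(c) = 4 + 4*c
z = -1216 (z = -715 - 501 = -1216)
(y(-41) + n(-8)) + z = (-6*(-41) + (4 + 4*(-8))) - 1216 = (246 + (4 - 32)) - 1216 = (246 - 28) - 1216 = 218 - 1216 = -998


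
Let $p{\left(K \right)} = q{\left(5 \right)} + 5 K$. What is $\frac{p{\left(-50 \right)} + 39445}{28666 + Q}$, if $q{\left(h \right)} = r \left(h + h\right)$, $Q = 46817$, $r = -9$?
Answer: $\frac{4345}{8387} \approx 0.51806$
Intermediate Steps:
$q{\left(h \right)} = - 18 h$ ($q{\left(h \right)} = - 9 \left(h + h\right) = - 9 \cdot 2 h = - 18 h$)
$p{\left(K \right)} = -90 + 5 K$ ($p{\left(K \right)} = \left(-18\right) 5 + 5 K = -90 + 5 K$)
$\frac{p{\left(-50 \right)} + 39445}{28666 + Q} = \frac{\left(-90 + 5 \left(-50\right)\right) + 39445}{28666 + 46817} = \frac{\left(-90 - 250\right) + 39445}{75483} = \left(-340 + 39445\right) \frac{1}{75483} = 39105 \cdot \frac{1}{75483} = \frac{4345}{8387}$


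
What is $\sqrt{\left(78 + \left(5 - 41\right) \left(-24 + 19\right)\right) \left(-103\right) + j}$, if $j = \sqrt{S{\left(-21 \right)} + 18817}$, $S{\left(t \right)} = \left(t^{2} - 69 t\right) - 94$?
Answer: $\sqrt{-26574 + \sqrt{20613}} \approx 162.57 i$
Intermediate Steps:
$S{\left(t \right)} = -94 + t^{2} - 69 t$
$j = \sqrt{20613}$ ($j = \sqrt{\left(-94 + \left(-21\right)^{2} - -1449\right) + 18817} = \sqrt{\left(-94 + 441 + 1449\right) + 18817} = \sqrt{1796 + 18817} = \sqrt{20613} \approx 143.57$)
$\sqrt{\left(78 + \left(5 - 41\right) \left(-24 + 19\right)\right) \left(-103\right) + j} = \sqrt{\left(78 + \left(5 - 41\right) \left(-24 + 19\right)\right) \left(-103\right) + \sqrt{20613}} = \sqrt{\left(78 - -180\right) \left(-103\right) + \sqrt{20613}} = \sqrt{\left(78 + 180\right) \left(-103\right) + \sqrt{20613}} = \sqrt{258 \left(-103\right) + \sqrt{20613}} = \sqrt{-26574 + \sqrt{20613}}$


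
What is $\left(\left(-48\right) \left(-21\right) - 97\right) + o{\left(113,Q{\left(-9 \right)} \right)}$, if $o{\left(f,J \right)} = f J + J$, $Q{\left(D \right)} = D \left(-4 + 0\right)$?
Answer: $5015$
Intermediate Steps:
$Q{\left(D \right)} = - 4 D$ ($Q{\left(D \right)} = D \left(-4\right) = - 4 D$)
$o{\left(f,J \right)} = J + J f$ ($o{\left(f,J \right)} = J f + J = J + J f$)
$\left(\left(-48\right) \left(-21\right) - 97\right) + o{\left(113,Q{\left(-9 \right)} \right)} = \left(\left(-48\right) \left(-21\right) - 97\right) + \left(-4\right) \left(-9\right) \left(1 + 113\right) = \left(1008 - 97\right) + 36 \cdot 114 = 911 + 4104 = 5015$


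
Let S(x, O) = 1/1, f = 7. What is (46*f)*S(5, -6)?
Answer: 322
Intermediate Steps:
S(x, O) = 1
(46*f)*S(5, -6) = (46*7)*1 = 322*1 = 322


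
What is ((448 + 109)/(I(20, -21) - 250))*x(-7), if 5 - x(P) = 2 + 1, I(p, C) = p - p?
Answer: -557/125 ≈ -4.4560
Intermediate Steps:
I(p, C) = 0
x(P) = 2 (x(P) = 5 - (2 + 1) = 5 - 1*3 = 5 - 3 = 2)
((448 + 109)/(I(20, -21) - 250))*x(-7) = ((448 + 109)/(0 - 250))*2 = (557/(-250))*2 = (557*(-1/250))*2 = -557/250*2 = -557/125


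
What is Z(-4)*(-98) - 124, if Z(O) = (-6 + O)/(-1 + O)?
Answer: -320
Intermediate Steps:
Z(O) = (-6 + O)/(-1 + O)
Z(-4)*(-98) - 124 = ((-6 - 4)/(-1 - 4))*(-98) - 124 = (-10/(-5))*(-98) - 124 = -⅕*(-10)*(-98) - 124 = 2*(-98) - 124 = -196 - 124 = -320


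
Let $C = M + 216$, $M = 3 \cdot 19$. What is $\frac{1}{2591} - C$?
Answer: $- \frac{707342}{2591} \approx -273.0$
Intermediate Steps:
$M = 57$
$C = 273$ ($C = 57 + 216 = 273$)
$\frac{1}{2591} - C = \frac{1}{2591} - 273 = - \frac{707342}{2591}$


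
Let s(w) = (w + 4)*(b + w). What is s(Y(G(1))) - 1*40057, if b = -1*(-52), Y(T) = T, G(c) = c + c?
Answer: -39733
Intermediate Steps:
G(c) = 2*c
b = 52
s(w) = (4 + w)*(52 + w) (s(w) = (w + 4)*(52 + w) = (4 + w)*(52 + w))
s(Y(G(1))) - 1*40057 = (208 + (2*1)² + 56*(2*1)) - 1*40057 = (208 + 2² + 56*2) - 40057 = (208 + 4 + 112) - 40057 = 324 - 40057 = -39733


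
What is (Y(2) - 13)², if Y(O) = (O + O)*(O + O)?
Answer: 9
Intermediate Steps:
Y(O) = 4*O² (Y(O) = (2*O)*(2*O) = 4*O²)
(Y(2) - 13)² = (4*2² - 13)² = (4*4 - 13)² = (16 - 13)² = 3² = 9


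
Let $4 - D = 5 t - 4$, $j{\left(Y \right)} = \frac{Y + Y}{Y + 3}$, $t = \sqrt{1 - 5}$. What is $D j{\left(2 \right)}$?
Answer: $\frac{32}{5} - 8 i \approx 6.4 - 8.0 i$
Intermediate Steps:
$t = 2 i$ ($t = \sqrt{-4} = 2 i \approx 2.0 i$)
$j{\left(Y \right)} = \frac{2 Y}{3 + Y}$
$D = 8 - 10 i$ ($D = 4 - \left(5 \cdot 2 i - 4\right) = 4 - \left(10 i - 4\right) = 4 - \left(-4 + 10 i\right) = 4 + \left(4 - 10 i\right) = 8 - 10 i \approx 8.0 - 10.0 i$)
$D j{\left(2 \right)} = \left(8 - 10 i\right) 2 \cdot 2 \frac{1}{3 + 2} = \left(8 - 10 i\right) 2 \cdot 2 \cdot \frac{1}{5} = \left(8 - 10 i\right) \frac{4}{5} = \frac{32}{5} - 8 i$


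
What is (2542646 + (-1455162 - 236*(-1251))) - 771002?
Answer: 611718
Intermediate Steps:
(2542646 + (-1455162 - 236*(-1251))) - 771002 = (2542646 + (-1455162 + 295236)) - 771002 = (2542646 - 1159926) - 771002 = 1382720 - 771002 = 611718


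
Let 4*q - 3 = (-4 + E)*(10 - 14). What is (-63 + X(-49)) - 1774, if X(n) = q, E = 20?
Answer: -7409/4 ≈ -1852.3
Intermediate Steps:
q = -61/4 (q = ¾ + ((-4 + 20)*(10 - 14))/4 = ¾ + (16*(-4))/4 = ¾ + (¼)*(-64) = ¾ - 16 = -61/4 ≈ -15.250)
X(n) = -61/4
(-63 + X(-49)) - 1774 = (-63 - 61/4) - 1774 = -313/4 - 1774 = -7409/4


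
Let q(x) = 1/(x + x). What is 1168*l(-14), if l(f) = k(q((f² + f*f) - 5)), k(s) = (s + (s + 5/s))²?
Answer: 2619915491169808/149769 ≈ 1.7493e+10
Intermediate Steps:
q(x) = 1/(2*x)
k(s) = (2*s + 5/s)² (k(s) = (s + (s + 5/s))² = (2*s + 5/s)²)
l(f) = 4*(-5 + 2*f²)²*(5 + 1/(2*(-5 + 2*f²)²))² (l(f) = (5 + 2*(1/(2*((f² + f*f) - 5)))²)²/(1/(2*((f² + f*f) - 5)))² = (5 + 2*(1/(2*((f² + f²) - 5)))²)²/(1/(2*((f² + f²) - 5)))² = (5 + 2*(1/(2*(2*f² - 5)))²)²/(1/(2*(2*f² - 5)))² = (5 + 2*(1/(2*(-5 + 2*f²)))²)²/(1/(2*(-5 + 2*f²)))² = (4*(-5 + 2*f²)²)*(5 + 2*(1/(4*(-5 + 2*f²)²)))² = (4*(-5 + 2*f²)²)*(5 + 1/(2*(-5 + 2*f²)²))² = 4*(-5 + 2*f²)²*(5 + 1/(2*(-5 + 2*f²)²))²)
1168*l(-14) = 1168*((1 + 10*(-5 + 2*(-14)²)²)²/(-5 + 2*(-14)²)²) = 1168*((1 + 10*(-5 + 2*196)²)²/(-5 + 2*196)²) = 1168*((1 + 10*(-5 + 392)²)²/(-5 + 392)²) = 1168*((1 + 10*387²)²/387²) = 1168*((1 + 10*149769)²*(1/149769)) = 1168*((1 + 1497690)²*(1/149769)) = 1168*(1497691²*(1/149769)) = 1168*(2243078331481*(1/149769)) = 1168*(2243078331481/149769) = 2619915491169808/149769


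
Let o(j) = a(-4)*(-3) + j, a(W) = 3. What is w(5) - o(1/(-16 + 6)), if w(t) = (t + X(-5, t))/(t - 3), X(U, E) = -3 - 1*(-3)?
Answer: 58/5 ≈ 11.600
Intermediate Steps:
X(U, E) = 0 (X(U, E) = -3 + 3 = 0)
w(t) = t/(-3 + t) (w(t) = (t + 0)/(t - 3) = t/(-3 + t))
o(j) = -9 + j (o(j) = 3*(-3) + j = -9 + j)
w(5) - o(1/(-16 + 6)) = 5/(-3 + 5) - (-9 + 1/(-16 + 6)) = 5/2 - (-9 + 1/(-10)) = 5*(1/2) - (-9 - 1/10) = 5/2 - 1*(-91/10) = 5/2 + 91/10 = 58/5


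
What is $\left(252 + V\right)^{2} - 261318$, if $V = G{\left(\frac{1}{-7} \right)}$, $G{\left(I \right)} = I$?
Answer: $- \frac{9696413}{49} \approx -1.9789 \cdot 10^{5}$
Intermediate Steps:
$V = - \frac{1}{7}$ ($V = \frac{1}{-7} = - \frac{1}{7} \approx -0.14286$)
$\left(252 + V\right)^{2} - 261318 = \left(252 - \frac{1}{7}\right)^{2} - 261318 = \left(\frac{1763}{7}\right)^{2} - 261318 = \frac{3108169}{49} - 261318 = - \frac{9696413}{49}$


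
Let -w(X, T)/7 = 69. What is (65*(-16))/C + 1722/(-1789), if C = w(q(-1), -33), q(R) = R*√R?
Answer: 1028834/864087 ≈ 1.1907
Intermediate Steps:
q(R) = R^(3/2)
w(X, T) = -483 (w(X, T) = -7*69 = -483)
C = -483
(65*(-16))/C + 1722/(-1789) = (65*(-16))/(-483) + 1722/(-1789) = -1040*(-1/483) + 1722*(-1/1789) = 1040/483 - 1722/1789 = 1028834/864087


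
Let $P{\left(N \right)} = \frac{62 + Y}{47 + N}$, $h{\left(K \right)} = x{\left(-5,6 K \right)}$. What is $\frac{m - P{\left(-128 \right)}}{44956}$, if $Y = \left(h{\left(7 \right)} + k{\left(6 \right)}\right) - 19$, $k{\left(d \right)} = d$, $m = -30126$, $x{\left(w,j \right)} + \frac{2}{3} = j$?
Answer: $- \frac{7320347}{10924308} \approx -0.6701$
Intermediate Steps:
$x{\left(w,j \right)} = - \frac{2}{3} + j$
$h{\left(K \right)} = - \frac{2}{3} + 6 K$
$Y = \frac{85}{3}$ ($Y = \left(\left(- \frac{2}{3} + 6 \cdot 7\right) + 6\right) - 19 = \left(\left(- \frac{2}{3} + 42\right) + 6\right) - 19 = \left(\frac{124}{3} + 6\right) - 19 = \frac{142}{3} - 19 = \frac{85}{3} \approx 28.333$)
$P{\left(N \right)} = \frac{271}{3 \left(47 + N\right)}$ ($P{\left(N \right)} = \frac{62 + \frac{85}{3}}{47 + N} = \frac{271}{3 \left(47 + N\right)}$)
$\frac{m - P{\left(-128 \right)}}{44956} = \frac{-30126 - \frac{271}{3 \left(47 - 128\right)}}{44956} = \left(-30126 - \frac{271}{3 \left(-81\right)}\right) \frac{1}{44956} = \left(-30126 - \frac{271}{3} \left(- \frac{1}{81}\right)\right) \frac{1}{44956} = \left(-30126 - - \frac{271}{243}\right) \frac{1}{44956} = \left(-30126 + \frac{271}{243}\right) \frac{1}{44956} = \left(- \frac{7320347}{243}\right) \frac{1}{44956} = - \frac{7320347}{10924308}$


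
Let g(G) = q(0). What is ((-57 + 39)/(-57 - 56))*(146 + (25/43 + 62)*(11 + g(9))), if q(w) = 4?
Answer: 839574/4859 ≈ 172.79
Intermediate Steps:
g(G) = 4
((-57 + 39)/(-57 - 56))*(146 + (25/43 + 62)*(11 + g(9))) = ((-57 + 39)/(-57 - 56))*(146 + (25/43 + 62)*(11 + 4)) = (-18/(-113))*(146 + (25*(1/43) + 62)*15) = (-18*(-1/113))*(146 + (25/43 + 62)*15) = 18*(146 + (2691/43)*15)/113 = 18*(146 + 40365/43)/113 = (18/113)*(46643/43) = 839574/4859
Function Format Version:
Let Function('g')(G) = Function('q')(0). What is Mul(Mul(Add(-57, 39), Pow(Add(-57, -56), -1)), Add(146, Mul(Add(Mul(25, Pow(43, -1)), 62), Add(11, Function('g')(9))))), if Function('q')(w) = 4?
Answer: Rational(839574, 4859) ≈ 172.79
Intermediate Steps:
Function('g')(G) = 4
Mul(Mul(Add(-57, 39), Pow(Add(-57, -56), -1)), Add(146, Mul(Add(Mul(25, Pow(43, -1)), 62), Add(11, Function('g')(9))))) = Mul(Mul(Add(-57, 39), Pow(Add(-57, -56), -1)), Add(146, Mul(Add(Mul(25, Pow(43, -1)), 62), Add(11, 4)))) = Mul(Mul(-18, Pow(-113, -1)), Add(146, Mul(Add(Mul(25, Rational(1, 43)), 62), 15))) = Mul(Mul(-18, Rational(-1, 113)), Add(146, Mul(Add(Rational(25, 43), 62), 15))) = Mul(Rational(18, 113), Add(146, Mul(Rational(2691, 43), 15))) = Mul(Rational(18, 113), Add(146, Rational(40365, 43))) = Mul(Rational(18, 113), Rational(46643, 43)) = Rational(839574, 4859)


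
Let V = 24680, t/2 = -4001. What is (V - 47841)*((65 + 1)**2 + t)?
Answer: 84445006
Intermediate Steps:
t = -8002 (t = 2*(-4001) = -8002)
(V - 47841)*((65 + 1)**2 + t) = (24680 - 47841)*((65 + 1)**2 - 8002) = -23161*(66**2 - 8002) = -23161*(4356 - 8002) = -23161*(-3646) = 84445006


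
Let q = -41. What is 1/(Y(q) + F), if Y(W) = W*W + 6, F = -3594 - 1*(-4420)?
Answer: 1/2513 ≈ 0.00039793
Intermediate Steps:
F = 826 (F = -3594 + 4420 = 826)
Y(W) = 6 + W² (Y(W) = W² + 6 = 6 + W²)
1/(Y(q) + F) = 1/((6 + (-41)²) + 826) = 1/((6 + 1681) + 826) = 1/(1687 + 826) = 1/2513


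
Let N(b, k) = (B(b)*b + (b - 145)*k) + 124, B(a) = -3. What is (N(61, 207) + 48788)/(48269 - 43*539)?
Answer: 10447/8364 ≈ 1.2490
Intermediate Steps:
N(b, k) = 124 - 3*b + k*(-145 + b) (N(b, k) = (-3*b + (b - 145)*k) + 124 = (-3*b + (-145 + b)*k) + 124 = (-3*b + k*(-145 + b)) + 124 = 124 - 3*b + k*(-145 + b))
(N(61, 207) + 48788)/(48269 - 43*539) = ((124 - 145*207 - 3*61 + 61*207) + 48788)/(48269 - 43*539) = ((124 - 30015 - 183 + 12627) + 48788)/(48269 - 23177) = (-17447 + 48788)/25092 = 31341*(1/25092) = 10447/8364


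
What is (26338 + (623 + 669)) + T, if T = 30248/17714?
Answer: 244734034/8857 ≈ 27632.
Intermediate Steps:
T = 15124/8857 (T = 30248*(1/17714) = 15124/8857 ≈ 1.7076)
(26338 + (623 + 669)) + T = (26338 + (623 + 669)) + 15124/8857 = (26338 + 1292) + 15124/8857 = 27630 + 15124/8857 = 244734034/8857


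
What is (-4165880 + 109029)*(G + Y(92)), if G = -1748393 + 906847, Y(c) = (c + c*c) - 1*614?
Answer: 3381807221004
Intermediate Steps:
Y(c) = -614 + c + c² (Y(c) = (c + c²) - 614 = -614 + c + c²)
G = -841546
(-4165880 + 109029)*(G + Y(92)) = (-4165880 + 109029)*(-841546 + (-614 + 92 + 92²)) = -4056851*(-841546 + (-614 + 92 + 8464)) = -4056851*(-841546 + 7942) = -4056851*(-833604) = 3381807221004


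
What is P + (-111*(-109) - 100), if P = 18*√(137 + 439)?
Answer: 12431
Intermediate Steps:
P = 432 (P = 18*√576 = 18*24 = 432)
P + (-111*(-109) - 100) = 432 + (-111*(-109) - 100) = 432 + (12099 - 100) = 432 + 11999 = 12431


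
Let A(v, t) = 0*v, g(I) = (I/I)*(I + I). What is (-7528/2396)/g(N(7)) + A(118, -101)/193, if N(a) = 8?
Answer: -941/4792 ≈ -0.19637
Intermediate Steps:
g(I) = 2*I (g(I) = 1*(2*I) = 2*I)
A(v, t) = 0
(-7528/2396)/g(N(7)) + A(118, -101)/193 = (-7528/2396)/((2*8)) + 0/193 = -7528*1/2396/16 + 0*(1/193) = -1882/599*1/16 + 0 = -941/4792 + 0 = -941/4792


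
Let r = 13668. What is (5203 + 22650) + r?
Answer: 41521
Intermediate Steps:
(5203 + 22650) + r = (5203 + 22650) + 13668 = 27853 + 13668 = 41521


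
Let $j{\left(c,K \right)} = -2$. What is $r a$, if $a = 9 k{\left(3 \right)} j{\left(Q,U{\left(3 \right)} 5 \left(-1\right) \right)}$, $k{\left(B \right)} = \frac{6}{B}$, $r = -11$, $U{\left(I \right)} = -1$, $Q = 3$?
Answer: $396$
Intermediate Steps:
$a = -36$ ($a = 9 \cdot \frac{6}{3} \left(-2\right) = 9 \cdot 6 \cdot \frac{1}{3} \left(-2\right) = 9 \cdot 2 \left(-2\right) = 18 \left(-2\right) = -36$)
$r a = \left(-11\right) \left(-36\right) = 396$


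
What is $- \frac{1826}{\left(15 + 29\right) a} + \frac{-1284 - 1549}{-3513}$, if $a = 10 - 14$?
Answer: $\frac{314243}{28104} \approx 11.181$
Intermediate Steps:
$a = -4$
$- \frac{1826}{\left(15 + 29\right) a} + \frac{-1284 - 1549}{-3513} = - \frac{1826}{\left(15 + 29\right) \left(-4\right)} + \frac{-1284 - 1549}{-3513} = - \frac{1826}{44 \left(-4\right)} - - \frac{2833}{3513} = - \frac{1826}{-176} + \frac{2833}{3513} = \left(-1826\right) \left(- \frac{1}{176}\right) + \frac{2833}{3513} = \frac{83}{8} + \frac{2833}{3513} = \frac{314243}{28104}$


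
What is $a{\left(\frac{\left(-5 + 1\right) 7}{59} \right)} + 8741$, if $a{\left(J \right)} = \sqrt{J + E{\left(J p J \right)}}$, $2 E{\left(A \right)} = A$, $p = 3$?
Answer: $8741 + \frac{2 i \sqrt{119}}{59} \approx 8741.0 + 0.36979 i$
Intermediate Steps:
$E{\left(A \right)} = \frac{A}{2}$
$a{\left(J \right)} = \sqrt{J + \frac{3 J^{2}}{2}}$ ($a{\left(J \right)} = \sqrt{J + \frac{J 3 J}{2}} = \sqrt{J + \frac{3 J J}{2}} = \sqrt{J + \frac{3 J^{2}}{2}}$)
$a{\left(\frac{\left(-5 + 1\right) 7}{59} \right)} + 8741 = \frac{\sqrt{2} \sqrt{\frac{\left(-5 + 1\right) 7}{59} \left(2 + 3 \frac{\left(-5 + 1\right) 7}{59}\right)}}{2} + 8741 = \frac{\sqrt{2} \sqrt{\left(-4\right) 7 \cdot \frac{1}{59} \left(2 + 3 \left(-4\right) 7 \cdot \frac{1}{59}\right)}}{2} + 8741 = \frac{\sqrt{2} \sqrt{\left(-28\right) \frac{1}{59} \left(2 + 3 \left(\left(-28\right) \frac{1}{59}\right)\right)}}{2} + 8741 = \frac{\sqrt{2} \sqrt{- \frac{28 \left(2 + 3 \left(- \frac{28}{59}\right)\right)}{59}}}{2} + 8741 = \frac{\sqrt{2} \sqrt{- \frac{28 \left(2 - \frac{84}{59}\right)}{59}}}{2} + 8741 = \frac{\sqrt{2} \sqrt{\left(- \frac{28}{59}\right) \frac{34}{59}}}{2} + 8741 = \frac{\sqrt{2} \sqrt{- \frac{952}{3481}}}{2} + 8741 = \frac{\sqrt{2} \frac{2 i \sqrt{238}}{59}}{2} + 8741 = \frac{2 i \sqrt{119}}{59} + 8741 = 8741 + \frac{2 i \sqrt{119}}{59}$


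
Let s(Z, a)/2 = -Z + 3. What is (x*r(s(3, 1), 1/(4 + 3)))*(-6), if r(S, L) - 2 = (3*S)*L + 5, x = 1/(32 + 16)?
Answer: -7/8 ≈ -0.87500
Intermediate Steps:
s(Z, a) = 6 - 2*Z (s(Z, a) = 2*(-Z + 3) = 2*(3 - Z) = 6 - 2*Z)
x = 1/48 ≈ 0.020833
r(S, L) = 7 + 3*L*S (r(S, L) = 2 + ((3*S)*L + 5) = 2 + (3*L*S + 5) = 2 + (5 + 3*L*S) = 7 + 3*L*S)
(x*r(s(3, 1), 1/(4 + 3)))*(-6) = ((7 + 3*(6 - 2*3)/(4 + 3))/48)*(-6) = ((7 + 3*(6 - 6)/7)/48)*(-6) = ((7 + 3*(1/7)*0)/48)*(-6) = ((7 + 0)/48)*(-6) = ((1/48)*7)*(-6) = (7/48)*(-6) = -7/8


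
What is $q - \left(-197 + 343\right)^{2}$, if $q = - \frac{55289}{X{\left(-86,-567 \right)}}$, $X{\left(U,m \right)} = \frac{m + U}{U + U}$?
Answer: $- \frac{23429056}{653} \approx -35879.0$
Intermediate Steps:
$X{\left(U,m \right)} = \frac{U + m}{2 U}$
$q = - \frac{9509708}{653}$ ($q = - \frac{55289}{\frac{1}{2} \frac{1}{-86} \left(-86 - 567\right)} = - \frac{55289}{\frac{1}{2} \left(- \frac{1}{86}\right) \left(-653\right)} = - \frac{55289}{\frac{653}{172}} = \left(-55289\right) \frac{172}{653} = - \frac{9509708}{653} \approx -14563.0$)
$q - \left(-197 + 343\right)^{2} = - \frac{9509708}{653} - \left(-197 + 343\right)^{2} = - \frac{9509708}{653} - 146^{2} = - \frac{9509708}{653} - 21316 = - \frac{23429056}{653}$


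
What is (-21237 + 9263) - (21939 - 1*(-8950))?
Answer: -42863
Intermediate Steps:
(-21237 + 9263) - (21939 - 1*(-8950)) = -11974 - (21939 + 8950) = -11974 - 1*30889 = -11974 - 30889 = -42863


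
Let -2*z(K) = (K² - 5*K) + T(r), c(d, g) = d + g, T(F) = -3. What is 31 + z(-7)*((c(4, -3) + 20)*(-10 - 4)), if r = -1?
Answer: 11938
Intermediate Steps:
z(K) = 3/2 - K²/2 + 5*K/2 (z(K) = -((K² - 5*K) - 3)/2 = -(-3 + K² - 5*K)/2 = 3/2 - K²/2 + 5*K/2)
31 + z(-7)*((c(4, -3) + 20)*(-10 - 4)) = 31 + (3/2 - ½*(-7)² + (5/2)*(-7))*(((4 - 3) + 20)*(-10 - 4)) = 31 + (3/2 - ½*49 - 35/2)*((1 + 20)*(-14)) = 31 + (3/2 - 49/2 - 35/2)*(21*(-14)) = 31 - 81/2*(-294) = 31 + 11907 = 11938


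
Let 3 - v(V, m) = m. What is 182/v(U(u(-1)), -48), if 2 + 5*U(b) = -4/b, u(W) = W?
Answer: 182/51 ≈ 3.5686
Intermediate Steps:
U(b) = -⅖ - 4/(5*b) (U(b) = -⅖ + (-4/b)/5 = -⅖ - 4/(5*b))
v(V, m) = 3 - m
182/v(U(u(-1)), -48) = 182/(3 - 1*(-48)) = 182/(3 + 48) = 182/51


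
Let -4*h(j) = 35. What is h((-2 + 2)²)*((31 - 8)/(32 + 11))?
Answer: -805/172 ≈ -4.6802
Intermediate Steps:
h(j) = -35/4 (h(j) = -¼*35 = -35/4)
h((-2 + 2)²)*((31 - 8)/(32 + 11)) = -35*(31 - 8)/(4*(32 + 11)) = -805/(4*43) = -35/4*23/43 = -805/172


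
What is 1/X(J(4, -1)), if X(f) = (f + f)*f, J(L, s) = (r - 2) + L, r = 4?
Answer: 1/72 ≈ 0.013889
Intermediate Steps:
J(L, s) = 2 + L (J(L, s) = (4 - 2) + L = 2 + L)
X(f) = 2*f² (X(f) = (2*f)*f = 2*f²)
1/X(J(4, -1)) = 1/(2*(2 + 4)²) = 1/(2*6²) = 1/(2*36) = 1/72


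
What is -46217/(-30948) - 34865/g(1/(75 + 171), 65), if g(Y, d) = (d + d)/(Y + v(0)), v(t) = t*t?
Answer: 3325147/8247642 ≈ 0.40316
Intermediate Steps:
v(t) = t**2
g(Y, d) = 2*d/Y (g(Y, d) = (d + d)/(Y + 0**2) = (2*d)/(Y + 0) = (2*d)/Y = 2*d/Y)
-46217/(-30948) - 34865/g(1/(75 + 171), 65) = -46217/(-30948) - 34865*1/(130*(75 + 171)) = -46217*(-1/30948) - 34865/(2*65/1/246) = 46217/30948 - 34865/(2*65/(1/246)) = 46217/30948 - 34865/(2*65*246) = 46217/30948 - 34865/31980 = 46217/30948 - 34865*1/31980 = 46217/30948 - 6973/6396 = 3325147/8247642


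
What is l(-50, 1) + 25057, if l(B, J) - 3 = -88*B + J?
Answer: 29461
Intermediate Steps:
l(B, J) = 3 + J - 88*B (l(B, J) = 3 + (-88*B + J) = 3 + (J - 88*B) = 3 + J - 88*B)
l(-50, 1) + 25057 = (3 + 1 - 88*(-50)) + 25057 = (3 + 1 + 4400) + 25057 = 4404 + 25057 = 29461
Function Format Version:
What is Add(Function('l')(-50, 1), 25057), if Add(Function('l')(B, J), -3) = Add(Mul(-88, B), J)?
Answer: 29461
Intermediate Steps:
Function('l')(B, J) = Add(3, J, Mul(-88, B)) (Function('l')(B, J) = Add(3, Add(Mul(-88, B), J)) = Add(3, Add(J, Mul(-88, B))) = Add(3, J, Mul(-88, B)))
Add(Function('l')(-50, 1), 25057) = Add(Add(3, 1, Mul(-88, -50)), 25057) = Add(Add(3, 1, 4400), 25057) = Add(4404, 25057) = 29461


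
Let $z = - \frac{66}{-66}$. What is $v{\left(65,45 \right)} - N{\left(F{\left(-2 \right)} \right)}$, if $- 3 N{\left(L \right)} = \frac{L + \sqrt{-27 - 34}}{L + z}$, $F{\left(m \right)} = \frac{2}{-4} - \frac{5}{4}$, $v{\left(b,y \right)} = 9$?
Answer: $\frac{88}{9} - \frac{4 i \sqrt{61}}{9} \approx 9.7778 - 3.4712 i$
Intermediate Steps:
$z = 1$ ($z = \left(-66\right) \left(- \frac{1}{66}\right) = 1$)
$F{\left(m \right)} = - \frac{7}{4}$ ($F{\left(m \right)} = 2 \left(- \frac{1}{4}\right) - \frac{5}{4} = - \frac{1}{2} - \frac{5}{4} = - \frac{7}{4}$)
$N{\left(L \right)} = - \frac{L + i \sqrt{61}}{3 \left(1 + L\right)}$ ($N{\left(L \right)} = - \frac{\left(L + \sqrt{-27 - 34}\right) \frac{1}{L + 1}}{3} = - \frac{\left(L + \sqrt{-61}\right) \frac{1}{1 + L}}{3} = - \frac{\left(L + i \sqrt{61}\right) \frac{1}{1 + L}}{3} = - \frac{\frac{1}{1 + L} \left(L + i \sqrt{61}\right)}{3} = - \frac{L + i \sqrt{61}}{3 \left(1 + L\right)}$)
$v{\left(65,45 \right)} - N{\left(F{\left(-2 \right)} \right)} = 9 - \frac{\left(-1\right) \left(- \frac{7}{4}\right) - i \sqrt{61}}{3 \left(1 - \frac{7}{4}\right)} = 9 - \frac{\frac{7}{4} - i \sqrt{61}}{3 \left(- \frac{3}{4}\right)} = 9 - \frac{1}{3} \left(- \frac{4}{3}\right) \left(\frac{7}{4} - i \sqrt{61}\right) = 9 - \left(- \frac{7}{9} + \frac{4 i \sqrt{61}}{9}\right) = 9 + \left(\frac{7}{9} - \frac{4 i \sqrt{61}}{9}\right) = \frac{88}{9} - \frac{4 i \sqrt{61}}{9}$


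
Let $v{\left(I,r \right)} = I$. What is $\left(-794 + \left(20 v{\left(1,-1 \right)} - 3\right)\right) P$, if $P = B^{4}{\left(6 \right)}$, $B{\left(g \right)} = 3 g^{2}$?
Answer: $-105709992192$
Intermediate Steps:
$P = 136048896$ ($P = \left(3 \cdot 6^{2}\right)^{4} = \left(3 \cdot 36\right)^{4} = 108^{4} = 136048896$)
$\left(-794 + \left(20 v{\left(1,-1 \right)} - 3\right)\right) P = \left(-794 + \left(20 \cdot 1 - 3\right)\right) 136048896 = \left(-794 + \left(20 - 3\right)\right) 136048896 = \left(-794 + 17\right) 136048896 = \left(-777\right) 136048896 = -105709992192$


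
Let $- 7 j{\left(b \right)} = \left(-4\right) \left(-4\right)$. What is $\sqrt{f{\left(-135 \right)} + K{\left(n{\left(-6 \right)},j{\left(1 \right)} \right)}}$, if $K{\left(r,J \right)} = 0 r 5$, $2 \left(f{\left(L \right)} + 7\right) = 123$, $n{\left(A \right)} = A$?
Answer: $\frac{\sqrt{218}}{2} \approx 7.3824$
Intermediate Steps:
$f{\left(L \right)} = \frac{109}{2}$ ($f{\left(L \right)} = -7 + \frac{1}{2} \cdot 123 = -7 + \frac{123}{2} = \frac{109}{2}$)
$j{\left(b \right)} = - \frac{16}{7}$ ($j{\left(b \right)} = - \frac{\left(-4\right) \left(-4\right)}{7} = \left(- \frac{1}{7}\right) 16 = - \frac{16}{7}$)
$K{\left(r,J \right)} = 0$ ($K{\left(r,J \right)} = 0 \cdot 5 = 0$)
$\sqrt{f{\left(-135 \right)} + K{\left(n{\left(-6 \right)},j{\left(1 \right)} \right)}} = \sqrt{\frac{109}{2} + 0} = \sqrt{\frac{109}{2}} = \frac{\sqrt{218}}{2}$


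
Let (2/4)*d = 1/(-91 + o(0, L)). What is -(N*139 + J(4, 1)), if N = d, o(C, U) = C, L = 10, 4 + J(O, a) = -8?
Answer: 1370/91 ≈ 15.055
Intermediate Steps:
J(O, a) = -12 (J(O, a) = -4 - 8 = -12)
d = -2/91 (d = 2/(-91 + 0) = 2/(-91) = 2*(-1/91) = -2/91 ≈ -0.021978)
N = -2/91 ≈ -0.021978
-(N*139 + J(4, 1)) = -(-2/91*139 - 12) = -(-278/91 - 12) = -1*(-1370/91) = 1370/91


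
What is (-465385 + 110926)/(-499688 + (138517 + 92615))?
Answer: 354459/268556 ≈ 1.3199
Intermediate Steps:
(-465385 + 110926)/(-499688 + (138517 + 92615)) = -354459/(-499688 + 231132) = -354459/(-268556) = -354459*(-1/268556) = 354459/268556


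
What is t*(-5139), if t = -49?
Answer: 251811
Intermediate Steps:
t*(-5139) = -49*(-5139) = 251811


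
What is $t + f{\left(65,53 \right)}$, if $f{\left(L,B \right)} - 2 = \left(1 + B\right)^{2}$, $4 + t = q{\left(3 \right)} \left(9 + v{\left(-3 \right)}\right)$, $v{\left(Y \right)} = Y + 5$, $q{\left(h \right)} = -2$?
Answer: $2892$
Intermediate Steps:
$v{\left(Y \right)} = 5 + Y$
$t = -26$ ($t = -4 - 2 \left(9 + \left(5 - 3\right)\right) = -4 - 2 \left(9 + 2\right) = -4 - 22 = -26$)
$f{\left(L,B \right)} = 2 + \left(1 + B\right)^{2}$
$t + f{\left(65,53 \right)} = -26 + \left(2 + \left(1 + 53\right)^{2}\right) = -26 + \left(2 + 54^{2}\right) = -26 + \left(2 + 2916\right) = -26 + 2918 = 2892$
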